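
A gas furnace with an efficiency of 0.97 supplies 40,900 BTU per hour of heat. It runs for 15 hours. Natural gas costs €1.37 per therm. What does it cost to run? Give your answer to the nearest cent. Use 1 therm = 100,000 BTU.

€8.66

Heat delivered = 40,900 BTU/h × 15 h = 613,500 BTU
Gas input = 613,500 / 0.97 = 632,474 BTU
= 632,474 / 100,000 = 6.325 therm
Cost = 6.325 × €1.37/therm = €8.66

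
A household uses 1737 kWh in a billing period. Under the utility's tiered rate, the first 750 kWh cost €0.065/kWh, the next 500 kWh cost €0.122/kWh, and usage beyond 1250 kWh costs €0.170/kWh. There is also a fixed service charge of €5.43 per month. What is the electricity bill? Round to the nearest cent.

€197.97

First 750 kWh × €0.065 = €48.75
Next 500 kWh × €0.122 = €61.00
Remaining 487 kWh × €0.170 = €82.79
Energy charge = €192.54; + service €5.43 = €197.97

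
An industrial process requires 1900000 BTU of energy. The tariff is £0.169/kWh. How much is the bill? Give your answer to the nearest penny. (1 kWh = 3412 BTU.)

£94.11

1900000 BTU × (0.00029308 kWh/BTU) = 556.9 kWh
Cost = 556.9 kWh × £0.169/kWh = £94.11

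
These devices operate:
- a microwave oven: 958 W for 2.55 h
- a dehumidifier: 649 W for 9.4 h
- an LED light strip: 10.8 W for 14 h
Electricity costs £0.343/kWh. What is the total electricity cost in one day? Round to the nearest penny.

£2.98

microwave oven: 958 W × 2.55 h = 2,443 Wh = 2.443 kWh
dehumidifier: 649 W × 9.4 h = 6,101 Wh = 6.101 kWh
LED light strip: 10.8 W × 14 h = 151 Wh = 0.1512 kWh
Total energy = 2.443 + 6.101 + 0.1512 = 8.695 kWh
Cost = 8.695 kWh × £0.343 = £2.98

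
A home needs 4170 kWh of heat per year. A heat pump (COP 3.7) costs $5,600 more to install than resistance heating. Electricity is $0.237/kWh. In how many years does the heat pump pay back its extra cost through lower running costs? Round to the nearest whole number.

8 years

Resistance: 4170 kWh × $0.237 = $988.29/yr
Heat pump: 4170 / 3.7 = 1127 kWh in → × $0.237 = $267.11/yr
Annual savings = $721.18
Payback = $5,600 / $721.18 = 7.77 years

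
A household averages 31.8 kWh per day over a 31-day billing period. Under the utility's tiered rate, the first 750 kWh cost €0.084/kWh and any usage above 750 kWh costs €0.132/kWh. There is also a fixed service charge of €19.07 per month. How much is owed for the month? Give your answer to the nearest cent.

Usage = 31.8 kWh/day × 31 days = 985.8 kWh
First 750 kWh × €0.084 = €63.00
Remaining 235.8 kWh × €0.132 = €31.13
Energy charge = €94.13; + service €19.07 = €113.20

€113.20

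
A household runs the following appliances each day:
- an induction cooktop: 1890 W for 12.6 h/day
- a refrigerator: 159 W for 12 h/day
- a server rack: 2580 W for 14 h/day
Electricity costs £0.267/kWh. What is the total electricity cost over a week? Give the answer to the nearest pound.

induction cooktop: 1890 W × 12.6 h × 7 d = 166,698 Wh = 166.7 kWh
refrigerator: 159 W × 12 h × 7 d = 13,356 Wh = 13.36 kWh
server rack: 2580 W × 14 h × 7 d = 252,840 Wh = 252.8 kWh
Total energy = 166.7 + 13.36 + 252.8 = 432.9 kWh
Cost = 432.9 kWh × £0.267 = £115.58 ≈ £116

£116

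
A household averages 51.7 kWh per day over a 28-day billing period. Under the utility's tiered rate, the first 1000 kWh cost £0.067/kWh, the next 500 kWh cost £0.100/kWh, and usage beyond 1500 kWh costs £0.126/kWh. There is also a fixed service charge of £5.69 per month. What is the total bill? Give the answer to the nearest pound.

Usage = 51.7 kWh/day × 28 days = 1447.6 kWh
First 1000 kWh × £0.067 = £67.00
Next 447.6 kWh × £0.100 = £44.76
Remaining tier: 0 kWh (not reached)
Energy charge = £111.76; + service £5.69 = £117.45 ≈ £117

£117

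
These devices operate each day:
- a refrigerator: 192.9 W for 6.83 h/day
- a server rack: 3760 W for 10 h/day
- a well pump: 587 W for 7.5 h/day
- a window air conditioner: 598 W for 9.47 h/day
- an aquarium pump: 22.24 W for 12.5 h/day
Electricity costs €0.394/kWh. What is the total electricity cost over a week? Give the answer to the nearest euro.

refrigerator: 192.9 W × 6.83 h × 7 d = 9,223 Wh = 9.223 kWh
server rack: 3760 W × 10 h × 7 d = 263,200 Wh = 263.2 kWh
well pump: 587 W × 7.5 h × 7 d = 30,818 Wh = 30.82 kWh
window air conditioner: 598 W × 9.47 h × 7 d = 39,641 Wh = 39.64 kWh
aquarium pump: 22.24 W × 12.5 h × 7 d = 1,946 Wh = 1.946 kWh
Total energy = 9.223 + 263.2 + 30.82 + 39.64 + 1.946 = 344.8 kWh
Cost = 344.8 kWh × €0.394 = €135.86 ≈ €136

€136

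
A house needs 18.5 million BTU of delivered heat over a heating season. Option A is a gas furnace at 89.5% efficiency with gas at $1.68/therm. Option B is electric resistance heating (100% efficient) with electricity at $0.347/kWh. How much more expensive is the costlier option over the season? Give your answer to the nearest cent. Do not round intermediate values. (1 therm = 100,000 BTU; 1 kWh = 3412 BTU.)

$1534.19

Heat load = 18.5 × 10⁶ BTU = 18,500,000 BTU
Gas: input = 18,500,000 / 0.895 = 20,670,391 BTU = 206.7 therm → 206.7 × $1.68 = $347.26
Electric: 18,500,000 BTU / 3412 = 5,422 kWh → × $0.347 = $1,881.45
Difference = |$347.26 − $1,881.45| = $1,534.19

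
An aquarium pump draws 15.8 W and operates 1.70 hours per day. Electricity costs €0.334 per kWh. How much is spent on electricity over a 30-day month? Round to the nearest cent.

€0.27

Energy = 15.8 W × 1.70 h/day × 30 days = 806 Wh = 0.8058 kWh
Cost = 0.8058 kWh × €0.334/kWh = €0.27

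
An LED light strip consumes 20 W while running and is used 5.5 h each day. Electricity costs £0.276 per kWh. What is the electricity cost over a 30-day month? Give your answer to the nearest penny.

Energy = 20 W × 5.5 h/day × 30 days = 3,300 Wh = 3.3 kWh
Cost = 3.3 kWh × £0.276/kWh = £0.91

£0.91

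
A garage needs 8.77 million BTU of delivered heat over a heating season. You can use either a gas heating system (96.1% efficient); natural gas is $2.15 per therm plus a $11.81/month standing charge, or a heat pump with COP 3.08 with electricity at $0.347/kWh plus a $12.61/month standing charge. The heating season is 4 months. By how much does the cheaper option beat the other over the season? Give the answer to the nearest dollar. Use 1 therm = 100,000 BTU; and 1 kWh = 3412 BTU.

$97

Heat load = 8.77 × 10⁶ BTU = 8,770,000 BTU
Gas: input = 8,770,000 / 0.961 = 9,125,911 BTU = 91.26 therm → 91.26 × $2.15 = $196.21; + 4 × $11.81 standing = $243.45
Heat pump: 8,770,000 BTU / 3412 = 2,570 kWh heat; / 3.08 = 834.5 kWh in → × $0.347 = $289.58; + 4 × $12.61 standing = $340.02
Difference = |$243.45 − $340.02| = $96.57 ≈ $97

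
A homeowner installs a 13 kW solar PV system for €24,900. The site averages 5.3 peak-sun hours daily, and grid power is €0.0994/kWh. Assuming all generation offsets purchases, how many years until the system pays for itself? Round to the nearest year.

10 years

Daily generation = 13 kW × 5.3 h = 68.9 kWh
Annual generation = 68.9 × 365 = 25148 kWh
Annual savings = 25148 × €0.0994 = €2,499.76
Payback = €24,900 / €2,499.76 = 9.96 years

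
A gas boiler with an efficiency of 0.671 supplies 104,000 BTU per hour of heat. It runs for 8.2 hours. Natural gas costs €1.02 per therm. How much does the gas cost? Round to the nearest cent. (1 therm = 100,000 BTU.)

Heat delivered = 104,000 BTU/h × 8.2 h = 852,800 BTU
Gas input = 852,800 / 0.671 = 1,270,939 BTU
= 1,270,939 / 100,000 = 12.71 therm
Cost = 12.71 × €1.02/therm = €12.96

€12.96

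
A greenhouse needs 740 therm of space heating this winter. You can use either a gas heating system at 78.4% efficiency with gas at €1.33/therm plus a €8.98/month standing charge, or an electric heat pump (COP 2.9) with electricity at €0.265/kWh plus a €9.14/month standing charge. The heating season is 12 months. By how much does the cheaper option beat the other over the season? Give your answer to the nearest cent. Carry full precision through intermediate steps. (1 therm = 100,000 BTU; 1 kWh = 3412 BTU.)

€728.41

Heat load = 740 therm × 100,000 = 74,000,000 BTU
Gas: input = 74,000,000 / 0.784 = 94,387,755 BTU = 943.9 therm → 943.9 × €1.33 = €1,255.36; + 12 × €8.98 standing = €1,363.12
Heat pump: 74,000,000 BTU / 3412 = 21,690 kWh heat; / 2.9 = 7,479 kWh in → × €0.265 = €1,981.85; + 12 × €9.14 standing = €2,091.53
Difference = |€1,363.12 − €2,091.53| = €728.41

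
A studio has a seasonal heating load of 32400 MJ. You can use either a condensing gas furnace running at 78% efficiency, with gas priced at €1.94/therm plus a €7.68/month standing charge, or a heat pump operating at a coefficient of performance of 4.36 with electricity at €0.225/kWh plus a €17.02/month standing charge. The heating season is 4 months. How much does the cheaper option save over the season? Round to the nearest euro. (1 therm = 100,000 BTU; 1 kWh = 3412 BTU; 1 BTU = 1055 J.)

€262

Heat load = 32400 MJ = 32,400,000,000 J / 1055 = 30,710,900 BTU
Gas: input = 30,710,900 / 0.78 = 39,372,949 BTU = 393.7 therm → 393.7 × €1.94 = €763.84; + 4 × €7.68 standing = €794.56
Heat pump: 30,710,900 BTU / 3412 = 9,001 kWh heat; / 4.36 = 2,064 kWh in → × €0.225 = €464.49; + 4 × €17.02 standing = €532.57
Difference = |€794.56 − €532.57| = €261.98 ≈ €262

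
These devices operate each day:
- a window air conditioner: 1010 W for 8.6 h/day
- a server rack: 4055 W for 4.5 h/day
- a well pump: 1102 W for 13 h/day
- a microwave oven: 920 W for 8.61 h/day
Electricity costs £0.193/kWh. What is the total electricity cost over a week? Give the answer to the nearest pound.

£66

window air conditioner: 1010 W × 8.6 h × 7 d = 60,802 Wh = 60.8 kWh
server rack: 4055 W × 4.5 h × 7 d = 127,732 Wh = 127.7 kWh
well pump: 1102 W × 13 h × 7 d = 100,282 Wh = 100.3 kWh
microwave oven: 920 W × 8.61 h × 7 d = 55,448 Wh = 55.45 kWh
Total energy = 60.8 + 127.7 + 100.3 + 55.45 = 344.3 kWh
Cost = 344.3 kWh × £0.193 = £66.44 ≈ £66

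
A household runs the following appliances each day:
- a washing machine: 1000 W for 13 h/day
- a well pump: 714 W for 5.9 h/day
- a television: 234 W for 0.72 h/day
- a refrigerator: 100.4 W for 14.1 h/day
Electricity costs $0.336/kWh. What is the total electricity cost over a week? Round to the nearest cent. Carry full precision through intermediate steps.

$44.21

washing machine: 1000 W × 13 h × 7 d = 91,000 Wh = 91 kWh
well pump: 714 W × 5.9 h × 7 d = 29,488 Wh = 29.49 kWh
television: 234 W × 0.72 h × 7 d = 1,179 Wh = 1.179 kWh
refrigerator: 100.4 W × 14.1 h × 7 d = 9,909 Wh = 9.909 kWh
Total energy = 91 + 29.49 + 1.179 + 9.909 = 131.6 kWh
Cost = 131.6 kWh × $0.336 = $44.21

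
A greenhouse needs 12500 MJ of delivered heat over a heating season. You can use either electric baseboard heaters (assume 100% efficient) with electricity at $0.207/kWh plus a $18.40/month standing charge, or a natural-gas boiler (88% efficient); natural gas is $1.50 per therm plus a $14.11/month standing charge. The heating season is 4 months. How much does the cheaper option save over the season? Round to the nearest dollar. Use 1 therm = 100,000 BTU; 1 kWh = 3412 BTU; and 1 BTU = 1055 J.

Heat load = 12500 MJ = 12,500,000,000 J / 1055 = 11,848,341 BTU
Gas: input = 11,848,341 / 0.88 = 13,464,024 BTU = 134.6 therm → 134.6 × $1.50 = $201.96; + 4 × $14.11 standing = $258.40
Electric: 11,848,341 BTU / 3412 = 3,473 kWh → × $0.207 = $718.82; + 4 × $18.40 standing = $792.42
Difference = |$258.40 − $792.42| = $534.02 ≈ $534

$534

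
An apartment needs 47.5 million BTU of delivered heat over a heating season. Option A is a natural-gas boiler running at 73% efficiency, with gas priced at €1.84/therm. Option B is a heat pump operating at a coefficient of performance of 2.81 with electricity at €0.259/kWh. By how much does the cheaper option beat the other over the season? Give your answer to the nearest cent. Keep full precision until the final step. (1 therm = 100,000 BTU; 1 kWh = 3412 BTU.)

€85.89

Heat load = 47.5 × 10⁶ BTU = 47,500,000 BTU
Gas: input = 47,500,000 / 0.73 = 65,068,493 BTU = 650.7 therm → 650.7 × €1.84 = €1,197.26
Heat pump: 47,500,000 BTU / 3412 = 13,920 kWh heat; / 2.81 = 4,954 kWh in → × €0.259 = €1,283.15
Difference = |€1,197.26 − €1,283.15| = €85.89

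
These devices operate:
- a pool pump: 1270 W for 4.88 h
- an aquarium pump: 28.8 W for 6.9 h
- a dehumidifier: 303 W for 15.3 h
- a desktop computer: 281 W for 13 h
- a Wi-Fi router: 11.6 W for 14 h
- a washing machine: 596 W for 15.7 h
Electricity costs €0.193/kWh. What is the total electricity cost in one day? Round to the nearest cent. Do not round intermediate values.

pool pump: 1270 W × 4.88 h = 6,198 Wh = 6.198 kWh
aquarium pump: 28.8 W × 6.9 h = 199 Wh = 0.1987 kWh
dehumidifier: 303 W × 15.3 h = 4,636 Wh = 4.636 kWh
desktop computer: 281 W × 13 h = 3,653 Wh = 3.653 kWh
Wi-Fi router: 11.6 W × 14 h = 162 Wh = 0.1624 kWh
washing machine: 596 W × 15.7 h = 9,357 Wh = 9.357 kWh
Total energy = 6.198 + 0.1987 + 4.636 + 3.653 + 0.1624 + 9.357 = 24.2 kWh
Cost = 24.2 kWh × €0.193 = €4.67

€4.67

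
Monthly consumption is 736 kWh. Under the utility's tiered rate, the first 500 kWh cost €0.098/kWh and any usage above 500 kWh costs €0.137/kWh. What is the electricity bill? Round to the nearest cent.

First 500 kWh × €0.098 = €49.00
Remaining 236 kWh × €0.137 = €32.33
Total = €81.33

€81.33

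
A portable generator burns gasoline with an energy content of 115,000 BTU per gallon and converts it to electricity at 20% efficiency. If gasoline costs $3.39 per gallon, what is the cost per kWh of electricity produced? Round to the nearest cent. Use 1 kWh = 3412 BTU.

$0.50

Electrical output per gallon = 115,000 BTU × 0.20 / 3412 BTU/kWh = 6.741 kWh
Cost per kWh = $3.39 / 6.741 kWh = $0.503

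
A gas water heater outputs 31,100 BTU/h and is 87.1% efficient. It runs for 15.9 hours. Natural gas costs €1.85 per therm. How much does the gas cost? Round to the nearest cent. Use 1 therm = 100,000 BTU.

€10.50

Heat delivered = 31,100 BTU/h × 15.9 h = 494,490 BTU
Gas input = 494,490 / 0.871 = 567,727 BTU
= 567,727 / 100,000 = 5.677 therm
Cost = 5.677 × €1.85/therm = €10.50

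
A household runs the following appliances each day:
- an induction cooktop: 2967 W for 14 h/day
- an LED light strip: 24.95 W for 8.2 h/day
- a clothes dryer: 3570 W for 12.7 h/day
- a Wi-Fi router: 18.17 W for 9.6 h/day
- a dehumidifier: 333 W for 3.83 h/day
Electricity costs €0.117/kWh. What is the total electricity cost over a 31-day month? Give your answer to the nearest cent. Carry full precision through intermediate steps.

€321.10

induction cooktop: 2967 W × 14 h × 31 d = 1,287,678 Wh = 1,288 kWh
LED light strip: 24.95 W × 8.2 h × 31 d = 6,342 Wh = 6.342 kWh
clothes dryer: 3570 W × 12.7 h × 31 d = 1,405,509 Wh = 1,406 kWh
Wi-Fi router: 18.17 W × 9.6 h × 31 d = 5,407 Wh = 5.407 kWh
dehumidifier: 333 W × 3.83 h × 31 d = 39,537 Wh = 39.54 kWh
Total energy = 1,288 + 6.342 + 1,406 + 5.407 + 39.54 = 2,744 kWh
Cost = 2,744 kWh × €0.117 = €321.10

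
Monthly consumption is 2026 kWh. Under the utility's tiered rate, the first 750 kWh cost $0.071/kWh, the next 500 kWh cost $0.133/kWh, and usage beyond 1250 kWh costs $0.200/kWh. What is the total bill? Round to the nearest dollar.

$275

First 750 kWh × $0.071 = $53.25
Next 500 kWh × $0.133 = $66.50
Remaining 776 kWh × $0.200 = $155.20
Total = $274.95 ≈ $275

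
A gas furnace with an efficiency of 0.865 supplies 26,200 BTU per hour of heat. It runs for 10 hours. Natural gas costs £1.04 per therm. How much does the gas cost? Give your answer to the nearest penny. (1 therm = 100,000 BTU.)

£3.15

Heat delivered = 26,200 BTU/h × 10 h = 262,000 BTU
Gas input = 262,000 / 0.865 = 302,890 BTU
= 302,890 / 100,000 = 3.029 therm
Cost = 3.029 × £1.04/therm = £3.15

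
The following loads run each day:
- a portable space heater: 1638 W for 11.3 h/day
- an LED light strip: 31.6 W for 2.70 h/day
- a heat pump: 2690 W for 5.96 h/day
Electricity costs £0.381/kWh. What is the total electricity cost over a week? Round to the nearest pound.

portable space heater: 1638 W × 11.3 h × 7 d = 129,566 Wh = 129.6 kWh
LED light strip: 31.6 W × 2.70 h × 7 d = 597 Wh = 0.5972 kWh
heat pump: 2690 W × 5.96 h × 7 d = 112,227 Wh = 112.2 kWh
Total energy = 129.6 + 0.5972 + 112.2 = 242.4 kWh
Cost = 242.4 kWh × £0.381 = £92.35 ≈ £92

£92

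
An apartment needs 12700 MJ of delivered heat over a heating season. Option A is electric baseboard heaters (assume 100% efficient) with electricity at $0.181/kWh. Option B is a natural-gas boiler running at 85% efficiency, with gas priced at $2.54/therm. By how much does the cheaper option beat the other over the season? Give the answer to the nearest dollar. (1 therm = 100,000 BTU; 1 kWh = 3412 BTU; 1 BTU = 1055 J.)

$279

Heat load = 12700 MJ = 12,700,000,000 J / 1055 = 12,037,915 BTU
Gas: input = 12,037,915 / 0.85 = 14,162,253 BTU = 141.6 therm → 141.6 × $2.54 = $359.72
Electric: 12,037,915 BTU / 3412 = 3,528 kWh → × $0.181 = $638.59
Difference = |$359.72 − $638.59| = $278.87 ≈ $279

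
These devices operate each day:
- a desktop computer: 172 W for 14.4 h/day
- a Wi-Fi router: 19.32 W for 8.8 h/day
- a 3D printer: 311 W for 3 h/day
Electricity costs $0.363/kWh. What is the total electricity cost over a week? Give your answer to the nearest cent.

$9.10

desktop computer: 172 W × 14.4 h × 7 d = 17,338 Wh = 17.34 kWh
Wi-Fi router: 19.32 W × 8.8 h × 7 d = 1,190 Wh = 1.19 kWh
3D printer: 311 W × 3 h × 7 d = 6,531 Wh = 6.531 kWh
Total energy = 17.34 + 1.19 + 6.531 = 25.06 kWh
Cost = 25.06 kWh × $0.363 = $9.10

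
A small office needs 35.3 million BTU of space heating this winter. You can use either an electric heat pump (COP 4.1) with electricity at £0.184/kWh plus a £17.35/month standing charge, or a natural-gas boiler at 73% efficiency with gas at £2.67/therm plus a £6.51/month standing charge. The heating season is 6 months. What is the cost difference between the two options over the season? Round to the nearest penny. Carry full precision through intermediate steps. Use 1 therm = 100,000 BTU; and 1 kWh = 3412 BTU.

£761.77

Heat load = 35.3 × 10⁶ BTU = 35,300,000 BTU
Gas: input = 35,300,000 / 0.73 = 48,356,164 BTU = 483.6 therm → 483.6 × £2.67 = £1,291.11; + 6 × £6.51 standing = £1,330.17
Heat pump: 35,300,000 BTU / 3412 = 10,350 kWh heat; / 4.1 = 2,523 kWh in → × £0.184 = £464.30; + 6 × £17.35 standing = £568.40
Difference = |£1,330.17 − £568.40| = £761.77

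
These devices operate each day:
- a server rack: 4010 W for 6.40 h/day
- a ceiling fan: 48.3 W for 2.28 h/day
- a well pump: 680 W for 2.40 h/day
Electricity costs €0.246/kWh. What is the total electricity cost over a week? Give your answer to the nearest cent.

€47.19

server rack: 4010 W × 6.40 h × 7 d = 179,648 Wh = 179.6 kWh
ceiling fan: 48.3 W × 2.28 h × 7 d = 771 Wh = 0.7709 kWh
well pump: 680 W × 2.40 h × 7 d = 11,424 Wh = 11.42 kWh
Total energy = 179.6 + 0.7709 + 11.42 = 191.8 kWh
Cost = 191.8 kWh × €0.246 = €47.19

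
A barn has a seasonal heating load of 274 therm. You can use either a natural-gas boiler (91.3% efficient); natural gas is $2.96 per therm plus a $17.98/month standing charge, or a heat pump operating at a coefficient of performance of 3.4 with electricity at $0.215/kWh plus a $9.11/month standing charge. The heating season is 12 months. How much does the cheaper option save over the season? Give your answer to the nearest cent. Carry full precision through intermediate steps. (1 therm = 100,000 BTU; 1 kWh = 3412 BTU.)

$486.95

Heat load = 274 therm × 100,000 = 27,400,000 BTU
Gas: input = 27,400,000 / 0.913 = 30,010,953 BTU = 300.1 therm → 300.1 × $2.96 = $888.32; + 12 × $17.98 standing = $1,104.08
Heat pump: 27,400,000 BTU / 3412 = 8,030 kWh heat; / 3.4 = 2,362 kWh in → × $0.215 = $507.81; + 12 × $9.11 standing = $617.13
Difference = |$1,104.08 − $617.13| = $486.95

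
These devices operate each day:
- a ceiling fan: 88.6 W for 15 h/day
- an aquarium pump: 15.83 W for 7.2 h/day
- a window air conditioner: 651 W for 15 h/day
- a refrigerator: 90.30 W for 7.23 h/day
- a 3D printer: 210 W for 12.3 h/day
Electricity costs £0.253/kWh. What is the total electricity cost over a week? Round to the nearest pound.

£26

ceiling fan: 88.6 W × 15 h × 7 d = 9,303 Wh = 9.303 kWh
aquarium pump: 15.83 W × 7.2 h × 7 d = 798 Wh = 0.7978 kWh
window air conditioner: 651 W × 15 h × 7 d = 68,355 Wh = 68.36 kWh
refrigerator: 90.30 W × 7.23 h × 7 d = 4,570 Wh = 4.57 kWh
3D printer: 210 W × 12.3 h × 7 d = 18,081 Wh = 18.08 kWh
Total energy = 9.303 + 0.7978 + 68.36 + 4.57 + 18.08 = 101.1 kWh
Cost = 101.1 kWh × £0.253 = £25.58 ≈ £26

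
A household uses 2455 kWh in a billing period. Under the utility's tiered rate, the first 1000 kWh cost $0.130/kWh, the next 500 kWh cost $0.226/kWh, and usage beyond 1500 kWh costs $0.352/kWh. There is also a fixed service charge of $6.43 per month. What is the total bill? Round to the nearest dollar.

First 1000 kWh × $0.130 = $130.00
Next 500 kWh × $0.226 = $113.00
Remaining 955 kWh × $0.352 = $336.16
Energy charge = $579.16; + service $6.43 = $585.59 ≈ $586

$586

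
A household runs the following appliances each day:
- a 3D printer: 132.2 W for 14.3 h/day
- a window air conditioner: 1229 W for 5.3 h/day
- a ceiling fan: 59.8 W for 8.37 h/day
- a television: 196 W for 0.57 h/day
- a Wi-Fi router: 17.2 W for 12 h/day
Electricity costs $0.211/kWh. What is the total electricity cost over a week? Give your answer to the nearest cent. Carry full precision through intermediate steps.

3D printer: 132.2 W × 14.3 h × 7 d = 13,233 Wh = 13.23 kWh
window air conditioner: 1229 W × 5.3 h × 7 d = 45,596 Wh = 45.6 kWh
ceiling fan: 59.8 W × 8.37 h × 7 d = 3,504 Wh = 3.504 kWh
television: 196 W × 0.57 h × 7 d = 782 Wh = 0.782 kWh
Wi-Fi router: 17.2 W × 12 h × 7 d = 1,445 Wh = 1.445 kWh
Total energy = 13.23 + 45.6 + 3.504 + 0.782 + 1.445 = 64.56 kWh
Cost = 64.56 kWh × $0.211 = $13.62

$13.62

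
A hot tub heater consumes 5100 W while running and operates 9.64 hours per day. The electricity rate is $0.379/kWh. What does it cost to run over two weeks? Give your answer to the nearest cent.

Energy = 5100 W × 9.64 h/day × 14 days = 688,296 Wh = 688.3 kWh
Cost = 688.3 kWh × $0.379/kWh = $260.86

$260.86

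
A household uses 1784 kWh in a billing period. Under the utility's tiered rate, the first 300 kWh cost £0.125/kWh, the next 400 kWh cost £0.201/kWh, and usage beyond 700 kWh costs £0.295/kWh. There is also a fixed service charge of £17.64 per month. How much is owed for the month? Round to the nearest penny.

£455.32

First 300 kWh × £0.125 = £37.50
Next 400 kWh × £0.201 = £80.40
Remaining 1084 kWh × £0.295 = £319.78
Energy charge = £437.68; + service £17.64 = £455.32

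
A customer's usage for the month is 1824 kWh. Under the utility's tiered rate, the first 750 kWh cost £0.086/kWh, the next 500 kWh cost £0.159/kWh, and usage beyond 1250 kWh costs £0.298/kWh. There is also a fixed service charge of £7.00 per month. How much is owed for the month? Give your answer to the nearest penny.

£322.05

First 750 kWh × £0.086 = £64.50
Next 500 kWh × £0.159 = £79.50
Remaining 574 kWh × £0.298 = £171.05
Energy charge = £315.05; + service £7.00 = £322.05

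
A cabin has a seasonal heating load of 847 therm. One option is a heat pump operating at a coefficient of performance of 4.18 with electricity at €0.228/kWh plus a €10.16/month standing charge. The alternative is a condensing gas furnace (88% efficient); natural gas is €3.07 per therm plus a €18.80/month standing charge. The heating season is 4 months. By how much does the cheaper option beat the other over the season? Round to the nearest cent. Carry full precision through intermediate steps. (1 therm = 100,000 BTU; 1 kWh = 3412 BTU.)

€1635.39

Heat load = 847 therm × 100,000 = 84,700,000 BTU
Gas: input = 84,700,000 / 0.88 = 96,250,000 BTU = 962.5 therm → 962.5 × €3.07 = €2,954.88; + 4 × €18.80 standing = €3,030.07
Heat pump: 84,700,000 BTU / 3412 = 24,820 kWh heat; / 4.18 = 5,939 kWh in → × €0.228 = €1,354.04; + 4 × €10.16 standing = €1,394.68
Difference = |€3,030.07 − €1,394.68| = €1,635.39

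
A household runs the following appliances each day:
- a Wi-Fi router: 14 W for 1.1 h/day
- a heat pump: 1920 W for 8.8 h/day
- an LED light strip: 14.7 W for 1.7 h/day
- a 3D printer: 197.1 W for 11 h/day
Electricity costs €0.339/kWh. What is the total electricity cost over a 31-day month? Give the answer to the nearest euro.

Wi-Fi router: 14 W × 1.1 h × 31 d = 477 Wh = 0.4774 kWh
heat pump: 1920 W × 8.8 h × 31 d = 523,776 Wh = 523.8 kWh
LED light strip: 14.7 W × 1.7 h × 31 d = 775 Wh = 0.7747 kWh
3D printer: 197.1 W × 11 h × 31 d = 67,211 Wh = 67.21 kWh
Total energy = 0.4774 + 523.8 + 0.7747 + 67.21 = 592.2 kWh
Cost = 592.2 kWh × €0.339 = €200.77 ≈ €201

€201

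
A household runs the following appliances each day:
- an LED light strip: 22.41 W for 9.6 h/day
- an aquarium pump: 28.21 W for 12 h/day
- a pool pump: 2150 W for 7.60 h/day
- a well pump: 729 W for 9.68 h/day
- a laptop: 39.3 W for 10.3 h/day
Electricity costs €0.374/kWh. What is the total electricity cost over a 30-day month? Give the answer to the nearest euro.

€273

LED light strip: 22.41 W × 9.6 h × 30 d = 6,454 Wh = 6.454 kWh
aquarium pump: 28.21 W × 12 h × 30 d = 10,156 Wh = 10.16 kWh
pool pump: 2150 W × 7.60 h × 30 d = 490,200 Wh = 490.2 kWh
well pump: 729 W × 9.68 h × 30 d = 211,702 Wh = 211.7 kWh
laptop: 39.3 W × 10.3 h × 30 d = 12,144 Wh = 12.14 kWh
Total energy = 6.454 + 10.16 + 490.2 + 211.7 + 12.14 = 730.7 kWh
Cost = 730.7 kWh × €0.374 = €273.26 ≈ €273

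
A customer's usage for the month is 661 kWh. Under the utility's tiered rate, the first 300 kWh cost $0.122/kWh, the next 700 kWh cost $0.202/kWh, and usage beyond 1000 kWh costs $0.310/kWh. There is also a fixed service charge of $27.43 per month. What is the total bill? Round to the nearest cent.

$136.95

First 300 kWh × $0.122 = $36.60
Next 361 kWh × $0.202 = $72.92
Remaining tier: 0 kWh (not reached)
Energy charge = $109.52; + service $27.43 = $136.95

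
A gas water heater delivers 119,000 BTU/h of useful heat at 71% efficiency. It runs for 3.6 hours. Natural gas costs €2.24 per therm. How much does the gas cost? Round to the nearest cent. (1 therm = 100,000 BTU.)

€13.52

Heat delivered = 119,000 BTU/h × 3.6 h = 428,400 BTU
Gas input = 428,400 / 0.710 = 603,380 BTU
= 603,380 / 100,000 = 6.034 therm
Cost = 6.034 × €2.24/therm = €13.52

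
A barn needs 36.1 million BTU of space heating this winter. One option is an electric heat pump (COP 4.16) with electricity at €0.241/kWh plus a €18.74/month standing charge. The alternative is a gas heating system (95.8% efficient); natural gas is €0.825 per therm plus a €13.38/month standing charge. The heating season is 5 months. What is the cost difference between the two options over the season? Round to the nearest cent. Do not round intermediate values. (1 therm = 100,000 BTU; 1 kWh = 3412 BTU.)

Heat load = 36.1 × 10⁶ BTU = 36,100,000 BTU
Gas: input = 36,100,000 / 0.958 = 37,682,672 BTU = 376.8 therm → 376.8 × €0.825 = €310.88; + 5 × €13.38 standing = €377.78
Heat pump: 36,100,000 BTU / 3412 = 10,580 kWh heat; / 4.16 = 2,543 kWh in → × €0.241 = €612.95; + 5 × €18.74 standing = €706.65
Difference = |€377.78 − €706.65| = €328.86

€328.86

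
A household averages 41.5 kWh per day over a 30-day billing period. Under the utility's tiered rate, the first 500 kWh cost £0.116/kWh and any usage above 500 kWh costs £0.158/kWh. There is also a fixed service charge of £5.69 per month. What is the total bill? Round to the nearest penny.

£181.40

Usage = 41.5 kWh/day × 30 days = 1245 kWh
First 500 kWh × £0.116 = £58.00
Remaining 745 kWh × £0.158 = £117.71
Energy charge = £175.71; + service £5.69 = £181.40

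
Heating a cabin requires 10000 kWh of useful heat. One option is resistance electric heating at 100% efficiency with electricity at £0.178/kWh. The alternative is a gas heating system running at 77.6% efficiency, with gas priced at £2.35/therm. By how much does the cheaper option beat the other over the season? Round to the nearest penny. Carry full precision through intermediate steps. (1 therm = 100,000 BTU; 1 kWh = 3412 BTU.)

£746.73

Heat load = 10000 kWh × 3412 = 34,120,000 BTU
Gas: input = 34,120,000 / 0.776 = 43,969,072 BTU = 439.7 therm → 439.7 × £2.35 = £1,033.27
Electric: 34,120,000 BTU / 3412 = 10,000 kWh → × £0.178 = £1,780.00
Difference = |£1,033.27 − £1,780.00| = £746.73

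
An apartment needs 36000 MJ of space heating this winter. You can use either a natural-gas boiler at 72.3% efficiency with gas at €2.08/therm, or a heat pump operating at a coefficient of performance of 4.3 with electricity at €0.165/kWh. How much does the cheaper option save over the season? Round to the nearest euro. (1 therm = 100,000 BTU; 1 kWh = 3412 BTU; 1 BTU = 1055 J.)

Heat load = 36000 MJ = 36,000,000,000 J / 1055 = 34,123,223 BTU
Gas: input = 34,123,223 / 0.723 = 47,196,712 BTU = 472 therm → 472 × €2.08 = €981.69
Heat pump: 34,123,223 BTU / 3412 = 10,000 kWh heat; / 4.3 = 2,326 kWh in → × €0.165 = €383.76
Difference = |€981.69 − €383.76| = €597.93 ≈ €598

€598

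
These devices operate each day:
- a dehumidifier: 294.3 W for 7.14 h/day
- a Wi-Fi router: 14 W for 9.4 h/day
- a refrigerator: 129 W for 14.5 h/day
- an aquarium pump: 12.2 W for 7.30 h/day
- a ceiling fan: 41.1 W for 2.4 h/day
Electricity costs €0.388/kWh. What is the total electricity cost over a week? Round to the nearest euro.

€12

dehumidifier: 294.3 W × 7.14 h × 7 d = 14,709 Wh = 14.71 kWh
Wi-Fi router: 14 W × 9.4 h × 7 d = 921 Wh = 0.9212 kWh
refrigerator: 129 W × 14.5 h × 7 d = 13,094 Wh = 13.09 kWh
aquarium pump: 12.2 W × 7.30 h × 7 d = 623 Wh = 0.6234 kWh
ceiling fan: 41.1 W × 2.4 h × 7 d = 690 Wh = 0.6905 kWh
Total energy = 14.71 + 0.9212 + 13.09 + 0.6234 + 0.6905 = 30.04 kWh
Cost = 30.04 kWh × €0.388 = €11.65 ≈ €12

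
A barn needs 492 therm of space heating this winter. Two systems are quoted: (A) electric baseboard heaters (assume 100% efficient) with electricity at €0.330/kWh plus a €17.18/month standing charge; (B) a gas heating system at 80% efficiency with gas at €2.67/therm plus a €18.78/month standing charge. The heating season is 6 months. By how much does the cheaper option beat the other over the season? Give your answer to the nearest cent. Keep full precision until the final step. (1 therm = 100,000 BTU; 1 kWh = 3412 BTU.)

€3106.85

Heat load = 492 therm × 100,000 = 49,200,000 BTU
Gas: input = 49,200,000 / 0.80 = 61,500,000 BTU = 615 therm → 615 × €2.67 = €1,642.05; + 6 × €18.78 standing = €1,754.73
Electric: 49,200,000 BTU / 3412 = 14,420 kWh → × €0.330 = €4,758.50; + 6 × €17.18 standing = €4,861.58
Difference = |€1,754.73 − €4,861.58| = €3,106.85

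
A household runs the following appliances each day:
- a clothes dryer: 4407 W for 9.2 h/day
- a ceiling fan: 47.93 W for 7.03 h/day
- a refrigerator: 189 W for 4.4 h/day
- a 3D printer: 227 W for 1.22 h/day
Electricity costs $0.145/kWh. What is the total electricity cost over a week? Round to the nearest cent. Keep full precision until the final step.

$42.62

clothes dryer: 4407 W × 9.2 h × 7 d = 283,811 Wh = 283.8 kWh
ceiling fan: 47.93 W × 7.03 h × 7 d = 2,359 Wh = 2.359 kWh
refrigerator: 189 W × 4.4 h × 7 d = 5,821 Wh = 5.821 kWh
3D printer: 227 W × 1.22 h × 7 d = 1,939 Wh = 1.939 kWh
Total energy = 283.8 + 2.359 + 5.821 + 1.939 = 293.9 kWh
Cost = 293.9 kWh × $0.145 = $42.62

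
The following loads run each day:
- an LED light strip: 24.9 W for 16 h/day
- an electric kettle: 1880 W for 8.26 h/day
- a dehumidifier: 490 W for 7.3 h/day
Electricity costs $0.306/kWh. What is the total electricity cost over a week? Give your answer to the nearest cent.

$41.78

LED light strip: 24.9 W × 16 h × 7 d = 2,789 Wh = 2.789 kWh
electric kettle: 1880 W × 8.26 h × 7 d = 108,702 Wh = 108.7 kWh
dehumidifier: 490 W × 7.3 h × 7 d = 25,039 Wh = 25.04 kWh
Total energy = 2.789 + 108.7 + 25.04 = 136.5 kWh
Cost = 136.5 kWh × $0.306 = $41.78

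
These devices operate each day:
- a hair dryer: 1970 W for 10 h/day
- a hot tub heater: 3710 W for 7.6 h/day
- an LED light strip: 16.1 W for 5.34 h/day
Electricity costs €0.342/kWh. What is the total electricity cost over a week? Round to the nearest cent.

€114.87

hair dryer: 1970 W × 10 h × 7 d = 137,900 Wh = 137.9 kWh
hot tub heater: 3710 W × 7.6 h × 7 d = 197,372 Wh = 197.4 kWh
LED light strip: 16.1 W × 5.34 h × 7 d = 602 Wh = 0.6018 kWh
Total energy = 137.9 + 197.4 + 0.6018 = 335.9 kWh
Cost = 335.9 kWh × €0.342 = €114.87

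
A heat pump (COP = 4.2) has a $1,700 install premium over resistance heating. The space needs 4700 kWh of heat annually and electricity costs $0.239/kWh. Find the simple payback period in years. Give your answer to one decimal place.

Resistance: 4700 kWh × $0.239 = $1,123.30/yr
Heat pump: 4700 / 4.2 = 1119 kWh in → × $0.239 = $267.45/yr
Annual savings = $855.85
Payback = $1,700 / $855.85 = 1.99 years

2.0 years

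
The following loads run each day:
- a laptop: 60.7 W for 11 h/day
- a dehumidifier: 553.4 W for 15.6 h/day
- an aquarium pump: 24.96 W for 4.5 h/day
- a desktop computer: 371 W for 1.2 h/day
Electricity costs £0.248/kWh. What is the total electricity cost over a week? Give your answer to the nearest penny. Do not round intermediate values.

laptop: 60.7 W × 11 h × 7 d = 4,674 Wh = 4.674 kWh
dehumidifier: 553.4 W × 15.6 h × 7 d = 60,431 Wh = 60.43 kWh
aquarium pump: 24.96 W × 4.5 h × 7 d = 786 Wh = 0.7862 kWh
desktop computer: 371 W × 1.2 h × 7 d = 3,116 Wh = 3.116 kWh
Total energy = 4.674 + 60.43 + 0.7862 + 3.116 = 69.01 kWh
Cost = 69.01 kWh × £0.248 = £17.11

£17.11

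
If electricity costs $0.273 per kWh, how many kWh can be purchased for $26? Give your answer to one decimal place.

95.2 kWh

$26 / $0.273 per kWh = 95.24 kWh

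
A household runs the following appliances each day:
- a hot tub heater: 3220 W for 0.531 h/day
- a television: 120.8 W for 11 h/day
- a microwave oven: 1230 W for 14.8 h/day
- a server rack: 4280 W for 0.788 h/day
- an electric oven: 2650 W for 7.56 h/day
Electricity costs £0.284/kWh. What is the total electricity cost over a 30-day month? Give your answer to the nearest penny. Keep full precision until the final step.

hot tub heater: 3220 W × 0.531 h × 30 d = 51,295 Wh = 51.29 kWh
television: 120.8 W × 11 h × 30 d = 39,864 Wh = 39.86 kWh
microwave oven: 1230 W × 14.8 h × 30 d = 546,120 Wh = 546.1 kWh
server rack: 4280 W × 0.788 h × 30 d = 101,179 Wh = 101.2 kWh
electric oven: 2650 W × 7.56 h × 30 d = 601,020 Wh = 601 kWh
Total energy = 51.29 + 39.86 + 546.1 + 101.2 + 601 = 1,339 kWh
Cost = 1,339 kWh × £0.284 = £380.41

£380.41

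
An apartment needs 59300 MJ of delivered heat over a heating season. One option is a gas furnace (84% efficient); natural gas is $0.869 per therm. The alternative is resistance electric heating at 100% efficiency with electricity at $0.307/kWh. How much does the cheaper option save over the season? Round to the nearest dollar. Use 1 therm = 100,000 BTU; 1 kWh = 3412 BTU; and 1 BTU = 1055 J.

Heat load = 59300 MJ = 59,300,000,000 J / 1055 = 56,208,531 BTU
Gas: input = 56,208,531 / 0.84 = 66,914,918 BTU = 669.1 therm → 669.1 × $0.869 = $581.49
Electric: 56,208,531 BTU / 3412 = 16,470 kWh → × $0.307 = $5,057.45
Difference = |$581.49 − $5,057.45| = $4,475.96 ≈ $4476

$4476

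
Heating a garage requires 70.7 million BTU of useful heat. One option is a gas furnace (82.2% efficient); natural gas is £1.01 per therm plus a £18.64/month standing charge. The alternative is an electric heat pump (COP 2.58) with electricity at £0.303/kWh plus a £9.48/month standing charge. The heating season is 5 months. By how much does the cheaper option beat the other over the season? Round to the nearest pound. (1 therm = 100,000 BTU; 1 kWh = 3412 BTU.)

£1519

Heat load = 70.7 × 10⁶ BTU = 70,700,000 BTU
Gas: input = 70,700,000 / 0.822 = 86,009,732 BTU = 860.1 therm → 860.1 × £1.01 = £868.70; + 5 × £18.64 standing = £961.90
Heat pump: 70,700,000 BTU / 3412 = 20,720 kWh heat; / 2.58 = 8,031 kWh in → × £0.303 = £2,433.51; + 5 × £9.48 standing = £2,480.91
Difference = |£961.90 − £2,480.91| = £1,519.01 ≈ £1519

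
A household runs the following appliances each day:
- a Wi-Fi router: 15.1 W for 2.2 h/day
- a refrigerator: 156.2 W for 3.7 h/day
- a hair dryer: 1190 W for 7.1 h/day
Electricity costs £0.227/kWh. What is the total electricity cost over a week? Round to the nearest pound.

£14

Wi-Fi router: 15.1 W × 2.2 h × 7 d = 233 Wh = 0.2325 kWh
refrigerator: 156.2 W × 3.7 h × 7 d = 4,046 Wh = 4.046 kWh
hair dryer: 1190 W × 7.1 h × 7 d = 59,143 Wh = 59.14 kWh
Total energy = 0.2325 + 4.046 + 59.14 = 63.42 kWh
Cost = 63.42 kWh × £0.227 = £14.40 ≈ £14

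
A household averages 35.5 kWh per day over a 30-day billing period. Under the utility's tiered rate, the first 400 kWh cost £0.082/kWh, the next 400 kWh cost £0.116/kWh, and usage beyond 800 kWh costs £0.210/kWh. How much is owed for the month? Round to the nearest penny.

Usage = 35.5 kWh/day × 30 days = 1065 kWh
First 400 kWh × £0.082 = £32.80
Next 400 kWh × £0.116 = £46.40
Remaining 265 kWh × £0.210 = £55.65
Total = £134.85

£134.85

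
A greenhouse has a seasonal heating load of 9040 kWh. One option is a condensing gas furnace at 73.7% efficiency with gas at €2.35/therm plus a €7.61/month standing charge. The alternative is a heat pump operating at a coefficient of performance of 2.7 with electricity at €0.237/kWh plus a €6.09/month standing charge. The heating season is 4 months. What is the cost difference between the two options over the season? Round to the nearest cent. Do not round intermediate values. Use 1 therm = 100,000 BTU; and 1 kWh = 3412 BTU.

Heat load = 9040 kWh × 3412 = 30,844,480 BTU
Gas: input = 30,844,480 / 0.737 = 41,851,398 BTU = 418.5 therm → 418.5 × €2.35 = €983.51; + 4 × €7.61 standing = €1,013.95
Heat pump: 30,844,480 BTU / 3412 = 9,040 kWh heat; / 2.7 = 3,348 kWh in → × €0.237 = €793.51; + 4 × €6.09 standing = €817.87
Difference = |€1,013.95 − €817.87| = €196.08

€196.08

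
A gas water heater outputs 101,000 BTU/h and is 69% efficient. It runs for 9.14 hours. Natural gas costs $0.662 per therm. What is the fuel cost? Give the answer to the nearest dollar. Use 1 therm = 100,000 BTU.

$9

Heat delivered = 101,000 BTU/h × 9.14 h = 923,140 BTU
Gas input = 923,140 / 0.69 = 1,337,884 BTU
= 1,337,884 / 100,000 = 13.38 therm
Cost = 13.38 × $0.662/therm = $8.86 ≈ $9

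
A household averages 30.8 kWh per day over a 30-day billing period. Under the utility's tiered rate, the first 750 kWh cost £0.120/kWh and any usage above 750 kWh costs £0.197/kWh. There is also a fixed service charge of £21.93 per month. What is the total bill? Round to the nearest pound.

£146

Usage = 30.8 kWh/day × 30 days = 924 kWh
First 750 kWh × £0.120 = £90.00
Remaining 174 kWh × £0.197 = £34.28
Energy charge = £124.28; + service £21.93 = £146.21 ≈ £146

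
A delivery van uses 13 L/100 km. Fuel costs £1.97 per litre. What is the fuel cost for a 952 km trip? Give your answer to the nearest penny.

Fuel = 13 L/100 km × 952 km / 100 = 123.8 L
Cost = 123.8 L × £1.97/L = £243.81

£243.81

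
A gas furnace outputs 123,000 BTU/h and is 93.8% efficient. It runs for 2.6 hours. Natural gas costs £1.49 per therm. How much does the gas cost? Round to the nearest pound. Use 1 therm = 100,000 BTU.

Heat delivered = 123,000 BTU/h × 2.6 h = 319,800 BTU
Gas input = 319,800 / 0.938 = 340,938 BTU
= 340,938 / 100,000 = 3.409 therm
Cost = 3.409 × £1.49/therm = £5.08 ≈ £5

£5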